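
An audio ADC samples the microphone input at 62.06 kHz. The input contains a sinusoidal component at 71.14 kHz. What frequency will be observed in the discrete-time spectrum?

71.14 kHz mod fs = 9.08 kHz.
9.08 kHz ≤ fs/2 = 31.03 kHz, appears at 9.08 kHz.

9.08 kHz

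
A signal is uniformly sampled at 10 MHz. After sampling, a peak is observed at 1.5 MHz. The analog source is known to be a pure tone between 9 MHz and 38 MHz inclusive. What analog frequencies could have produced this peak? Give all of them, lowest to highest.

11.5 MHz, 18.5 MHz, 21.5 MHz, 28.5 MHz, 31.5 MHz

Frequencies that alias to 1.5 MHz are k·fs ± 1.5 MHz for integer k ≥ 0.
k=0: 1.5 MHz.
k=1: 8.5 MHz, 11.5 MHz.
k=2: 18.5 MHz, 21.5 MHz.
k=3: 28.5 MHz, 31.5 MHz.
k=4: 38.5 MHz, 41.5 MHz.
Within [9 MHz, 38 MHz]: 11.5 MHz, 18.5 MHz, 21.5 MHz, 28.5 MHz, 31.5 MHz.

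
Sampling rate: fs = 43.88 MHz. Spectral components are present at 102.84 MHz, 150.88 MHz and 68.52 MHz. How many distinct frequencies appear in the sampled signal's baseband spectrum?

fs/2 = 21.94 MHz.
102.84 MHz mod fs = 15.08 MHz.
15.08 MHz ≤ fs/2 = 21.94 MHz, appears at 15.08 MHz.
150.88 MHz mod fs = 19.24 MHz.
19.24 MHz ≤ fs/2 = 21.94 MHz, appears at 19.24 MHz.
68.52 MHz mod fs = 24.64 MHz.
24.64 MHz > fs/2 = 21.94 MHz, folds to fs − 24.64 MHz = 19.24 MHz.
Distinct values: {15.08 MHz, 19.24 MHz} → 2.

2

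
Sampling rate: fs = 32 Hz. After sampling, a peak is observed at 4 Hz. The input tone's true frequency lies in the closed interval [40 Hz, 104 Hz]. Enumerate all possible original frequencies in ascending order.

Frequencies that alias to 4 Hz are k·fs ± 4 Hz for integer k ≥ 0.
k=0: 4 Hz.
k=1: 28 Hz, 36 Hz.
k=2: 60 Hz, 68 Hz.
k=3: 92 Hz, 100 Hz.
k=4: 124 Hz, 132 Hz.
Within [40 Hz, 104 Hz]: 60 Hz, 68 Hz, 92 Hz, 100 Hz.

60 Hz, 68 Hz, 92 Hz, 100 Hz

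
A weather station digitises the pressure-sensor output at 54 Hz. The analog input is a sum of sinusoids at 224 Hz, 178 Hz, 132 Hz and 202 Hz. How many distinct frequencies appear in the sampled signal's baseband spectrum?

fs/2 = 27 Hz.
224 Hz mod fs = 8 Hz.
8 Hz ≤ fs/2 = 27 Hz, appears at 8 Hz.
178 Hz mod fs = 16 Hz.
16 Hz ≤ fs/2 = 27 Hz, appears at 16 Hz.
132 Hz mod fs = 24 Hz.
24 Hz ≤ fs/2 = 27 Hz, appears at 24 Hz.
202 Hz mod fs = 40 Hz.
40 Hz > fs/2 = 27 Hz, folds to fs − 40 Hz = 14 Hz.
Distinct values: {8 Hz, 14 Hz, 16 Hz, 24 Hz} → 4.

4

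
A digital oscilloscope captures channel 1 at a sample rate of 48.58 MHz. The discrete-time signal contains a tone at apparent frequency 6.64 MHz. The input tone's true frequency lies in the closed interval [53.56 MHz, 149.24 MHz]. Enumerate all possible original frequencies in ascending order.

55.22 MHz, 90.52 MHz, 103.8 MHz, 139.1 MHz

Frequencies that alias to 6.64 MHz are k·fs ± 6.64 MHz for integer k ≥ 0.
k=0: 6.64 MHz.
k=1: 41.94 MHz, 55.22 MHz.
k=2: 90.52 MHz, 103.8 MHz.
k=3: 139.1 MHz, 152.38 MHz.
k=4: 187.68 MHz, 200.96 MHz.
Within [53.56 MHz, 149.24 MHz]: 55.22 MHz, 90.52 MHz, 103.8 MHz, 139.1 MHz.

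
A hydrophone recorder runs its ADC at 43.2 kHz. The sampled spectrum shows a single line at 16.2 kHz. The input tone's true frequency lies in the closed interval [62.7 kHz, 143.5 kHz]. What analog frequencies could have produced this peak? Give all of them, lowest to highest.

Frequencies that alias to 16.2 kHz are k·fs ± 16.2 kHz for integer k ≥ 0.
k=0: 16.2 kHz.
k=1: 27 kHz, 59.4 kHz.
k=2: 70.2 kHz, 102.6 kHz.
k=3: 113.4 kHz, 145.8 kHz.
k=4: 156.6 kHz, 189 kHz.
Within [62.7 kHz, 143.5 kHz]: 70.2 kHz, 102.6 kHz, 113.4 kHz.

70.2 kHz, 102.6 kHz, 113.4 kHz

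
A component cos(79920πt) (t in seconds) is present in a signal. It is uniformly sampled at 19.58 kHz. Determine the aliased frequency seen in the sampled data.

ω = 79920π rad/s → f = ω/(2π) = 39960 Hz = 39.96 kHz.
39.96 kHz mod fs = 0.8 kHz.
0.8 kHz ≤ fs/2 = 9.79 kHz, appears at 0.8 kHz.

0.8 kHz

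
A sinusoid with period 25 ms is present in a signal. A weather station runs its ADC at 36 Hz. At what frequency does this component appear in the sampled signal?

T = 25 ms → f = 1/T = 40 Hz.
40 Hz mod fs = 4 Hz.
4 Hz ≤ fs/2 = 18 Hz, appears at 4 Hz.

4 Hz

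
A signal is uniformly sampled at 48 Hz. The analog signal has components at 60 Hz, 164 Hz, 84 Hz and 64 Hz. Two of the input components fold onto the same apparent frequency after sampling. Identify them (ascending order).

fs/2 = 24 Hz.
60 Hz mod fs = 12 Hz.
12 Hz ≤ fs/2 = 24 Hz, appears at 12 Hz.
164 Hz mod fs = 20 Hz.
20 Hz ≤ fs/2 = 24 Hz, appears at 20 Hz.
84 Hz mod fs = 36 Hz.
36 Hz > fs/2 = 24 Hz, folds to fs − 36 Hz = 12 Hz.
64 Hz mod fs = 16 Hz.
16 Hz ≤ fs/2 = 24 Hz, appears at 16 Hz.
60 Hz and 84 Hz both map to 12 Hz.

60 Hz, 84 Hz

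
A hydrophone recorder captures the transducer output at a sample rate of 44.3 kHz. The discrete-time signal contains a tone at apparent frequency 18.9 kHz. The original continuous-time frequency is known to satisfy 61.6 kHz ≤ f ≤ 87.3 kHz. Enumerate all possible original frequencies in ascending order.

Frequencies that alias to 18.9 kHz are k·fs ± 18.9 kHz for integer k ≥ 0.
k=0: 18.9 kHz.
k=1: 25.4 kHz, 63.2 kHz.
k=2: 69.7 kHz, 107.5 kHz.
k=3: 114 kHz, 151.8 kHz.
Within [61.6 kHz, 87.3 kHz]: 63.2 kHz, 69.7 kHz.

63.2 kHz, 69.7 kHz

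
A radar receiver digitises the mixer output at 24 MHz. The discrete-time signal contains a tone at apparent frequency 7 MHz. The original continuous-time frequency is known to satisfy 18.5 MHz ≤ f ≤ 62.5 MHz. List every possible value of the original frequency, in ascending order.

31 MHz, 41 MHz, 55 MHz

Frequencies that alias to 7 MHz are k·fs ± 7 MHz for integer k ≥ 0.
k=0: 7 MHz.
k=1: 17 MHz, 31 MHz.
k=2: 41 MHz, 55 MHz.
k=3: 65 MHz, 79 MHz.
Within [18.5 MHz, 62.5 MHz]: 31 MHz, 41 MHz, 55 MHz.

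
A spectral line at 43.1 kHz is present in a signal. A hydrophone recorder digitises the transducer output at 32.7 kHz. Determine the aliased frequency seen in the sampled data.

43.1 kHz mod fs = 10.4 kHz.
10.4 kHz ≤ fs/2 = 16.35 kHz, appears at 10.4 kHz.

10.4 kHz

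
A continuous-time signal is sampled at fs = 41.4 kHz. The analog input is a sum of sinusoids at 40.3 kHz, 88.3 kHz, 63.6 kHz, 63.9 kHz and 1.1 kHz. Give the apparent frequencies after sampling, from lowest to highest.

1.1 kHz, 5.5 kHz, 18.9 kHz, 19.2 kHz

fs/2 = 20.7 kHz.
40.3 kHz > fs/2 = 20.7 kHz, folds to fs − 40.3 kHz = 1.1 kHz.
88.3 kHz mod fs = 5.5 kHz.
5.5 kHz ≤ fs/2 = 20.7 kHz, appears at 5.5 kHz.
63.6 kHz mod fs = 22.2 kHz.
22.2 kHz > fs/2 = 20.7 kHz, folds to fs − 22.2 kHz = 19.2 kHz.
63.9 kHz mod fs = 22.5 kHz.
22.5 kHz > fs/2 = 20.7 kHz, folds to fs − 22.5 kHz = 18.9 kHz.
1.1 kHz ≤ fs/2 = 20.7 kHz, passes unchanged.
Distinct values: {1.1 kHz, 5.5 kHz, 18.9 kHz, 19.2 kHz}.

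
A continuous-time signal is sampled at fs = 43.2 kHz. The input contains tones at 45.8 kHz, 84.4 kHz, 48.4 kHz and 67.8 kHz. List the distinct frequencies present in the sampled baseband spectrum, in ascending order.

fs/2 = 21.6 kHz.
45.8 kHz mod fs = 2.6 kHz.
2.6 kHz ≤ fs/2 = 21.6 kHz, appears at 2.6 kHz.
84.4 kHz mod fs = 41.2 kHz.
41.2 kHz > fs/2 = 21.6 kHz, folds to fs − 41.2 kHz = 2 kHz.
48.4 kHz mod fs = 5.2 kHz.
5.2 kHz ≤ fs/2 = 21.6 kHz, appears at 5.2 kHz.
67.8 kHz mod fs = 24.6 kHz.
24.6 kHz > fs/2 = 21.6 kHz, folds to fs − 24.6 kHz = 18.6 kHz.
Distinct values: {2 kHz, 2.6 kHz, 5.2 kHz, 18.6 kHz}.

2 kHz, 2.6 kHz, 5.2 kHz, 18.6 kHz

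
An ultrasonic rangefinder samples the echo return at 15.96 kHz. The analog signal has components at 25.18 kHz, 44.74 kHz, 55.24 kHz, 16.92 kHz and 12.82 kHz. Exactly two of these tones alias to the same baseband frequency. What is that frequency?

fs/2 = 7.98 kHz.
25.18 kHz mod fs = 9.22 kHz.
9.22 kHz > fs/2 = 7.98 kHz, folds to fs − 9.22 kHz = 6.74 kHz.
44.74 kHz mod fs = 12.82 kHz.
12.82 kHz > fs/2 = 7.98 kHz, folds to fs − 12.82 kHz = 3.14 kHz.
55.24 kHz mod fs = 7.36 kHz.
7.36 kHz ≤ fs/2 = 7.98 kHz, appears at 7.36 kHz.
16.92 kHz mod fs = 0.96 kHz.
0.96 kHz ≤ fs/2 = 7.98 kHz, appears at 0.96 kHz.
12.82 kHz > fs/2 = 7.98 kHz, folds to fs − 12.82 kHz = 3.14 kHz.
12.82 kHz and 44.74 kHz both map to 3.14 kHz.

3.14 kHz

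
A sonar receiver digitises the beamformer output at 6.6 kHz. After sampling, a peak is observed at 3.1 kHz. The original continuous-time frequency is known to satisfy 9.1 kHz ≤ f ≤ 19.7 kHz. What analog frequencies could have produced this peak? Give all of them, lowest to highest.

Frequencies that alias to 3.1 kHz are k·fs ± 3.1 kHz for integer k ≥ 0.
k=0: 3.1 kHz.
k=1: 3.5 kHz, 9.7 kHz.
k=2: 10.1 kHz, 16.3 kHz.
k=3: 16.7 kHz, 22.9 kHz.
k=4: 23.3 kHz, 29.5 kHz.
Within [9.1 kHz, 19.7 kHz]: 9.7 kHz, 10.1 kHz, 16.3 kHz, 16.7 kHz.

9.7 kHz, 10.1 kHz, 16.3 kHz, 16.7 kHz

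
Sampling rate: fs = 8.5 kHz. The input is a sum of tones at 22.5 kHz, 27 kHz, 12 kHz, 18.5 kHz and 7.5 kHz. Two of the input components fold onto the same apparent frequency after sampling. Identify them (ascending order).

fs/2 = 4.25 kHz.
22.5 kHz mod fs = 5.5 kHz.
5.5 kHz > fs/2 = 4.25 kHz, folds to fs − 5.5 kHz = 3 kHz.
27 kHz mod fs = 1.5 kHz.
1.5 kHz ≤ fs/2 = 4.25 kHz, appears at 1.5 kHz.
12 kHz mod fs = 3.5 kHz.
3.5 kHz ≤ fs/2 = 4.25 kHz, appears at 3.5 kHz.
18.5 kHz mod fs = 1.5 kHz.
1.5 kHz ≤ fs/2 = 4.25 kHz, appears at 1.5 kHz.
7.5 kHz > fs/2 = 4.25 kHz, folds to fs − 7.5 kHz = 1 kHz.
18.5 kHz and 27 kHz both map to 1.5 kHz.

18.5 kHz, 27 kHz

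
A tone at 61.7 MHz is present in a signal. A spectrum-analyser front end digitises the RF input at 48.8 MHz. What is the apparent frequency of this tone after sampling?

61.7 MHz mod fs = 12.9 MHz.
12.9 MHz ≤ fs/2 = 24.4 MHz, appears at 12.9 MHz.

12.9 MHz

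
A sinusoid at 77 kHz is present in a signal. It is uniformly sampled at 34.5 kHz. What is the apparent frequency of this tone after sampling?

8 kHz

77 kHz mod fs = 8 kHz.
8 kHz ≤ fs/2 = 17.25 kHz, appears at 8 kHz.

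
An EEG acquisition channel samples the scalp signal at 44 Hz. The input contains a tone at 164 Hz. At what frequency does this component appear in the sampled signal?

164 Hz mod fs = 32 Hz.
32 Hz > fs/2 = 22 Hz, folds to fs − 32 Hz = 12 Hz.

12 Hz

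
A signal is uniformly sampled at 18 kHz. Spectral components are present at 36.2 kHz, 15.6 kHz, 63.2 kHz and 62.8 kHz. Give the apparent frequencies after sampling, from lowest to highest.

fs/2 = 9 kHz.
36.2 kHz mod fs = 0.2 kHz.
0.2 kHz ≤ fs/2 = 9 kHz, appears at 0.2 kHz.
15.6 kHz > fs/2 = 9 kHz, folds to fs − 15.6 kHz = 2.4 kHz.
63.2 kHz mod fs = 9.2 kHz.
9.2 kHz > fs/2 = 9 kHz, folds to fs − 9.2 kHz = 8.8 kHz.
62.8 kHz mod fs = 8.8 kHz.
8.8 kHz ≤ fs/2 = 9 kHz, appears at 8.8 kHz.
Distinct values: {0.2 kHz, 2.4 kHz, 8.8 kHz}.

0.2 kHz, 2.4 kHz, 8.8 kHz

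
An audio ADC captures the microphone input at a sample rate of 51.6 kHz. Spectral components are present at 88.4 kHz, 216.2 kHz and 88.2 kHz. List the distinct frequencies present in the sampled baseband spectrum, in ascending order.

9.8 kHz, 14.8 kHz, 15 kHz

fs/2 = 25.8 kHz.
88.4 kHz mod fs = 36.8 kHz.
36.8 kHz > fs/2 = 25.8 kHz, folds to fs − 36.8 kHz = 14.8 kHz.
216.2 kHz mod fs = 9.8 kHz.
9.8 kHz ≤ fs/2 = 25.8 kHz, appears at 9.8 kHz.
88.2 kHz mod fs = 36.6 kHz.
36.6 kHz > fs/2 = 25.8 kHz, folds to fs − 36.6 kHz = 15 kHz.
Distinct values: {9.8 kHz, 14.8 kHz, 15 kHz}.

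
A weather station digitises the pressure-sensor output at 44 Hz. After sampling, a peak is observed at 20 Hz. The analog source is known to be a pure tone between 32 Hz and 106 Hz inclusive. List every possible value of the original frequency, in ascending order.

Frequencies that alias to 20 Hz are k·fs ± 20 Hz for integer k ≥ 0.
k=0: 20 Hz.
k=1: 24 Hz, 64 Hz.
k=2: 68 Hz, 108 Hz.
k=3: 112 Hz, 152 Hz.
Within [32 Hz, 106 Hz]: 64 Hz, 68 Hz.

64 Hz, 68 Hz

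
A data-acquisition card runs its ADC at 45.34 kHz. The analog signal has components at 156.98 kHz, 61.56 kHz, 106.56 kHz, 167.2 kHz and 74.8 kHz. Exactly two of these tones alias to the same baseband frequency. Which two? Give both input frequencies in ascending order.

74.8 kHz, 106.56 kHz

fs/2 = 22.67 kHz.
156.98 kHz mod fs = 20.96 kHz.
20.96 kHz ≤ fs/2 = 22.67 kHz, appears at 20.96 kHz.
61.56 kHz mod fs = 16.22 kHz.
16.22 kHz ≤ fs/2 = 22.67 kHz, appears at 16.22 kHz.
106.56 kHz mod fs = 15.88 kHz.
15.88 kHz ≤ fs/2 = 22.67 kHz, appears at 15.88 kHz.
167.2 kHz mod fs = 31.18 kHz.
31.18 kHz > fs/2 = 22.67 kHz, folds to fs − 31.18 kHz = 14.16 kHz.
74.8 kHz mod fs = 29.46 kHz.
29.46 kHz > fs/2 = 22.67 kHz, folds to fs − 29.46 kHz = 15.88 kHz.
74.8 kHz and 106.56 kHz both map to 15.88 kHz.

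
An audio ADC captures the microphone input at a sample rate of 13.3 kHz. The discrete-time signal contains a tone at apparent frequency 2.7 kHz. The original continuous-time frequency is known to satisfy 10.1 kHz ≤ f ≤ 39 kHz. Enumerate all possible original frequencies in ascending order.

10.6 kHz, 16 kHz, 23.9 kHz, 29.3 kHz, 37.2 kHz

Frequencies that alias to 2.7 kHz are k·fs ± 2.7 kHz for integer k ≥ 0.
k=0: 2.7 kHz.
k=1: 10.6 kHz, 16 kHz.
k=2: 23.9 kHz, 29.3 kHz.
k=3: 37.2 kHz, 42.6 kHz.
k=4: 50.5 kHz, 55.9 kHz.
Within [10.1 kHz, 39 kHz]: 10.6 kHz, 16 kHz, 23.9 kHz, 29.3 kHz, 37.2 kHz.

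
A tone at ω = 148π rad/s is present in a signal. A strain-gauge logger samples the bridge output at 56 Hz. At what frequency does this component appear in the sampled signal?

ω = 148π rad/s → f = ω/(2π) = 74 Hz.
74 Hz mod fs = 18 Hz.
18 Hz ≤ fs/2 = 28 Hz, appears at 18 Hz.

18 Hz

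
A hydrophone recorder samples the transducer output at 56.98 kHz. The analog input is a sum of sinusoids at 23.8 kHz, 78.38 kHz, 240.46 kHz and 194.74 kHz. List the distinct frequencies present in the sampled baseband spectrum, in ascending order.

12.54 kHz, 21.4 kHz, 23.8 kHz

fs/2 = 28.49 kHz.
23.8 kHz ≤ fs/2 = 28.49 kHz, passes unchanged.
78.38 kHz mod fs = 21.4 kHz.
21.4 kHz ≤ fs/2 = 28.49 kHz, appears at 21.4 kHz.
240.46 kHz mod fs = 12.54 kHz.
12.54 kHz ≤ fs/2 = 28.49 kHz, appears at 12.54 kHz.
194.74 kHz mod fs = 23.8 kHz.
23.8 kHz ≤ fs/2 = 28.49 kHz, appears at 23.8 kHz.
Distinct values: {12.54 kHz, 21.4 kHz, 23.8 kHz}.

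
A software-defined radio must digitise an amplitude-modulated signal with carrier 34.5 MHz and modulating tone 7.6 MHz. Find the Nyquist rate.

84.2 MHz

AM sidebands sit at fc ± fm = 26.9 MHz and 42.1 MHz.
Highest-frequency component: 42.1 MHz.
Nyquist rate = 2 × 42.1 MHz = 84.2 MHz.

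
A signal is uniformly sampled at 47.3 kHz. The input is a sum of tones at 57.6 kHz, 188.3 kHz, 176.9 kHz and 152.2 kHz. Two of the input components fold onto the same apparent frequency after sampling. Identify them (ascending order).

fs/2 = 23.65 kHz.
57.6 kHz mod fs = 10.3 kHz.
10.3 kHz ≤ fs/2 = 23.65 kHz, appears at 10.3 kHz.
188.3 kHz mod fs = 46.4 kHz.
46.4 kHz > fs/2 = 23.65 kHz, folds to fs − 46.4 kHz = 0.9 kHz.
176.9 kHz mod fs = 35 kHz.
35 kHz > fs/2 = 23.65 kHz, folds to fs − 35 kHz = 12.3 kHz.
152.2 kHz mod fs = 10.3 kHz.
10.3 kHz ≤ fs/2 = 23.65 kHz, appears at 10.3 kHz.
57.6 kHz and 152.2 kHz both map to 10.3 kHz.

57.6 kHz, 152.2 kHz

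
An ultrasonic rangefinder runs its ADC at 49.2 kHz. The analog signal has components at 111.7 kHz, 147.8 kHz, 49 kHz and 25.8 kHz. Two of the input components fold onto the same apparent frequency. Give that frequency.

0.2 kHz

fs/2 = 24.6 kHz.
111.7 kHz mod fs = 13.3 kHz.
13.3 kHz ≤ fs/2 = 24.6 kHz, appears at 13.3 kHz.
147.8 kHz mod fs = 0.2 kHz.
0.2 kHz ≤ fs/2 = 24.6 kHz, appears at 0.2 kHz.
49 kHz > fs/2 = 24.6 kHz, folds to fs − 49 kHz = 0.2 kHz.
25.8 kHz > fs/2 = 24.6 kHz, folds to fs − 25.8 kHz = 23.4 kHz.
49 kHz and 147.8 kHz both map to 0.2 kHz.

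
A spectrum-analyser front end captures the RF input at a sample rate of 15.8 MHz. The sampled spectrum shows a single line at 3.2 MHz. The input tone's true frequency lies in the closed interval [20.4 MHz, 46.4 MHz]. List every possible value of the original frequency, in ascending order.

28.4 MHz, 34.8 MHz, 44.2 MHz

Frequencies that alias to 3.2 MHz are k·fs ± 3.2 MHz for integer k ≥ 0.
k=0: 3.2 MHz.
k=1: 12.6 MHz, 19 MHz.
k=2: 28.4 MHz, 34.8 MHz.
k=3: 44.2 MHz, 50.6 MHz.
k=4: 60 MHz, 66.4 MHz.
Within [20.4 MHz, 46.4 MHz]: 28.4 MHz, 34.8 MHz, 44.2 MHz.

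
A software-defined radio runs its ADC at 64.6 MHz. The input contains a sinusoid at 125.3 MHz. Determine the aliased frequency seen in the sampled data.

3.9 MHz

125.3 MHz mod fs = 60.7 MHz.
60.7 MHz > fs/2 = 32.3 MHz, folds to fs − 60.7 MHz = 3.9 MHz.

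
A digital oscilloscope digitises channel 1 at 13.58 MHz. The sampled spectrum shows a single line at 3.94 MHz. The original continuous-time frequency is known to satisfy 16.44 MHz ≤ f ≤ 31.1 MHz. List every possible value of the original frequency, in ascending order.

17.52 MHz, 23.22 MHz, 31.1 MHz

Frequencies that alias to 3.94 MHz are k·fs ± 3.94 MHz for integer k ≥ 0.
k=0: 3.94 MHz.
k=1: 9.64 MHz, 17.52 MHz.
k=2: 23.22 MHz, 31.1 MHz.
k=3: 36.8 MHz, 44.68 MHz.
Within [16.44 MHz, 31.1 MHz]: 17.52 MHz, 23.22 MHz, 31.1 MHz.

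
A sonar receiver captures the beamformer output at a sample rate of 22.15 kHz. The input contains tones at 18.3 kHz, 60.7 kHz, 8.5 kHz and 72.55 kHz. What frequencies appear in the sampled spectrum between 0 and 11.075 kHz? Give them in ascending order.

3.85 kHz, 5.75 kHz, 6.1 kHz, 8.5 kHz

fs/2 = 11.075 kHz.
18.3 kHz > fs/2 = 11.075 kHz, folds to fs − 18.3 kHz = 3.85 kHz.
60.7 kHz mod fs = 16.4 kHz.
16.4 kHz > fs/2 = 11.075 kHz, folds to fs − 16.4 kHz = 5.75 kHz.
8.5 kHz ≤ fs/2 = 11.075 kHz, passes unchanged.
72.55 kHz mod fs = 6.1 kHz.
6.1 kHz ≤ fs/2 = 11.075 kHz, appears at 6.1 kHz.
Distinct values: {3.85 kHz, 5.75 kHz, 6.1 kHz, 8.5 kHz}.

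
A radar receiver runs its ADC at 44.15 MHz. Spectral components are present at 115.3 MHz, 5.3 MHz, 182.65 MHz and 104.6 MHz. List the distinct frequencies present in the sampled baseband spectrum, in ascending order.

fs/2 = 22.075 MHz.
115.3 MHz mod fs = 27 MHz.
27 MHz > fs/2 = 22.075 MHz, folds to fs − 27 MHz = 17.15 MHz.
5.3 MHz ≤ fs/2 = 22.075 MHz, passes unchanged.
182.65 MHz mod fs = 6.05 MHz.
6.05 MHz ≤ fs/2 = 22.075 MHz, appears at 6.05 MHz.
104.6 MHz mod fs = 16.3 MHz.
16.3 MHz ≤ fs/2 = 22.075 MHz, appears at 16.3 MHz.
Distinct values: {5.3 MHz, 6.05 MHz, 16.3 MHz, 17.15 MHz}.

5.3 MHz, 6.05 MHz, 16.3 MHz, 17.15 MHz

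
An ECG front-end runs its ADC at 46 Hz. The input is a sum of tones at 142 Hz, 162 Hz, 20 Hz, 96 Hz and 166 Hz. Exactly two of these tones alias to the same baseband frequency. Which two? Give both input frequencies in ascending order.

96 Hz, 142 Hz

fs/2 = 23 Hz.
142 Hz mod fs = 4 Hz.
4 Hz ≤ fs/2 = 23 Hz, appears at 4 Hz.
162 Hz mod fs = 24 Hz.
24 Hz > fs/2 = 23 Hz, folds to fs − 24 Hz = 22 Hz.
20 Hz ≤ fs/2 = 23 Hz, passes unchanged.
96 Hz mod fs = 4 Hz.
4 Hz ≤ fs/2 = 23 Hz, appears at 4 Hz.
166 Hz mod fs = 28 Hz.
28 Hz > fs/2 = 23 Hz, folds to fs − 28 Hz = 18 Hz.
96 Hz and 142 Hz both map to 4 Hz.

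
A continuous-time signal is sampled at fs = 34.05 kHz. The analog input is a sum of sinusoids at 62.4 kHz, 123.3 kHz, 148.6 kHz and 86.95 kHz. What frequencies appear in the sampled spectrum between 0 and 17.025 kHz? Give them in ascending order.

fs/2 = 17.025 kHz.
62.4 kHz mod fs = 28.35 kHz.
28.35 kHz > fs/2 = 17.025 kHz, folds to fs − 28.35 kHz = 5.7 kHz.
123.3 kHz mod fs = 21.15 kHz.
21.15 kHz > fs/2 = 17.025 kHz, folds to fs − 21.15 kHz = 12.9 kHz.
148.6 kHz mod fs = 12.4 kHz.
12.4 kHz ≤ fs/2 = 17.025 kHz, appears at 12.4 kHz.
86.95 kHz mod fs = 18.85 kHz.
18.85 kHz > fs/2 = 17.025 kHz, folds to fs − 18.85 kHz = 15.2 kHz.
Distinct values: {5.7 kHz, 12.4 kHz, 12.9 kHz, 15.2 kHz}.

5.7 kHz, 12.4 kHz, 12.9 kHz, 15.2 kHz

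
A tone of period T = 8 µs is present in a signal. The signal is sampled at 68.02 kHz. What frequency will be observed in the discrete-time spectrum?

T = 8 µs → f = 1/T = 125 kHz.
125 kHz mod fs = 56.98 kHz.
56.98 kHz > fs/2 = 34.01 kHz, folds to fs − 56.98 kHz = 11.04 kHz.

11.04 kHz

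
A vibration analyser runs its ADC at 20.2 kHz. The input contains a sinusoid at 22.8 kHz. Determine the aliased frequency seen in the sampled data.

2.6 kHz

22.8 kHz mod fs = 2.6 kHz.
2.6 kHz ≤ fs/2 = 10.1 kHz, appears at 2.6 kHz.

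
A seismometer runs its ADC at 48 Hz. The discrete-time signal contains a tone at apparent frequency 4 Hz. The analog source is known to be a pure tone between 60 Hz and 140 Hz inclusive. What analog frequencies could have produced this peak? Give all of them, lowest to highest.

92 Hz, 100 Hz, 140 Hz

Frequencies that alias to 4 Hz are k·fs ± 4 Hz for integer k ≥ 0.
k=0: 4 Hz.
k=1: 44 Hz, 52 Hz.
k=2: 92 Hz, 100 Hz.
k=3: 140 Hz, 148 Hz.
k=4: 188 Hz, 196 Hz.
Within [60 Hz, 140 Hz]: 92 Hz, 100 Hz, 140 Hz.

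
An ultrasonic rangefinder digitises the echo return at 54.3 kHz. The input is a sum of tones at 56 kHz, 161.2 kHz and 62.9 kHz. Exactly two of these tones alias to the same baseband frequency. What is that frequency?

fs/2 = 27.15 kHz.
56 kHz mod fs = 1.7 kHz.
1.7 kHz ≤ fs/2 = 27.15 kHz, appears at 1.7 kHz.
161.2 kHz mod fs = 52.6 kHz.
52.6 kHz > fs/2 = 27.15 kHz, folds to fs − 52.6 kHz = 1.7 kHz.
62.9 kHz mod fs = 8.6 kHz.
8.6 kHz ≤ fs/2 = 27.15 kHz, appears at 8.6 kHz.
56 kHz and 161.2 kHz both map to 1.7 kHz.

1.7 kHz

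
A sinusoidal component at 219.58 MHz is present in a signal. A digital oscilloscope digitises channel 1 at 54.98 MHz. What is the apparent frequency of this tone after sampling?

219.58 MHz mod fs = 54.64 MHz.
54.64 MHz > fs/2 = 27.49 MHz, folds to fs − 54.64 MHz = 0.34 MHz.

0.34 MHz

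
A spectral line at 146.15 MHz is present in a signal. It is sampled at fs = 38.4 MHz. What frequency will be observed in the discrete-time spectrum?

7.45 MHz

146.15 MHz mod fs = 30.95 MHz.
30.95 MHz > fs/2 = 19.2 MHz, folds to fs − 30.95 MHz = 7.45 MHz.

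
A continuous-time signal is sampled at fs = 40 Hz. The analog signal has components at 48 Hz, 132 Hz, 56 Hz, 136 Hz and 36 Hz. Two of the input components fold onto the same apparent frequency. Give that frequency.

16 Hz

fs/2 = 20 Hz.
48 Hz mod fs = 8 Hz.
8 Hz ≤ fs/2 = 20 Hz, appears at 8 Hz.
132 Hz mod fs = 12 Hz.
12 Hz ≤ fs/2 = 20 Hz, appears at 12 Hz.
56 Hz mod fs = 16 Hz.
16 Hz ≤ fs/2 = 20 Hz, appears at 16 Hz.
136 Hz mod fs = 16 Hz.
16 Hz ≤ fs/2 = 20 Hz, appears at 16 Hz.
36 Hz > fs/2 = 20 Hz, folds to fs − 36 Hz = 4 Hz.
56 Hz and 136 Hz both map to 16 Hz.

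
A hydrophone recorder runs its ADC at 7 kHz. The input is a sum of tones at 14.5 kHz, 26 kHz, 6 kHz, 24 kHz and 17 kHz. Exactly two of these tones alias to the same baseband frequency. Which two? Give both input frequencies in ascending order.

17 kHz, 24 kHz

fs/2 = 3.5 kHz.
14.5 kHz mod fs = 0.5 kHz.
0.5 kHz ≤ fs/2 = 3.5 kHz, appears at 0.5 kHz.
26 kHz mod fs = 5 kHz.
5 kHz > fs/2 = 3.5 kHz, folds to fs − 5 kHz = 2 kHz.
6 kHz > fs/2 = 3.5 kHz, folds to fs − 6 kHz = 1 kHz.
24 kHz mod fs = 3 kHz.
3 kHz ≤ fs/2 = 3.5 kHz, appears at 3 kHz.
17 kHz mod fs = 3 kHz.
3 kHz ≤ fs/2 = 3.5 kHz, appears at 3 kHz.
17 kHz and 24 kHz both map to 3 kHz.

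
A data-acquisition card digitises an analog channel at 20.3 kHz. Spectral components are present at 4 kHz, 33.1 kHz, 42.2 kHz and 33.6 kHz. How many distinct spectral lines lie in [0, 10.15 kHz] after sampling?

4

fs/2 = 10.15 kHz.
4 kHz ≤ fs/2 = 10.15 kHz, passes unchanged.
33.1 kHz mod fs = 12.8 kHz.
12.8 kHz > fs/2 = 10.15 kHz, folds to fs − 12.8 kHz = 7.5 kHz.
42.2 kHz mod fs = 1.6 kHz.
1.6 kHz ≤ fs/2 = 10.15 kHz, appears at 1.6 kHz.
33.6 kHz mod fs = 13.3 kHz.
13.3 kHz > fs/2 = 10.15 kHz, folds to fs − 13.3 kHz = 7 kHz.
Distinct values: {1.6 kHz, 4 kHz, 7 kHz, 7.5 kHz} → 4.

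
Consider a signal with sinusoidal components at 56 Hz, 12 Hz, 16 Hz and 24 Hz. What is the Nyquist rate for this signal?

Highest-frequency component: 56 Hz.
Nyquist rate = 2 × 56 Hz = 112 Hz.

112 Hz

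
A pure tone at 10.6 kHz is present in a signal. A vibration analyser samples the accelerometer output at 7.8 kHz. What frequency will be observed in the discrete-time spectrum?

10.6 kHz mod fs = 2.8 kHz.
2.8 kHz ≤ fs/2 = 3.9 kHz, appears at 2.8 kHz.

2.8 kHz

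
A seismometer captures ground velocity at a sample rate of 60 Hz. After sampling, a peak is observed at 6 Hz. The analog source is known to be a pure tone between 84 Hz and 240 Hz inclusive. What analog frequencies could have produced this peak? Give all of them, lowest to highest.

Frequencies that alias to 6 Hz are k·fs ± 6 Hz for integer k ≥ 0.
k=0: 6 Hz.
k=1: 54 Hz, 66 Hz.
k=2: 114 Hz, 126 Hz.
k=3: 174 Hz, 186 Hz.
k=4: 234 Hz, 246 Hz.
k=5: 294 Hz, 306 Hz.
Within [84 Hz, 240 Hz]: 114 Hz, 126 Hz, 174 Hz, 186 Hz, 234 Hz.

114 Hz, 126 Hz, 174 Hz, 186 Hz, 234 Hz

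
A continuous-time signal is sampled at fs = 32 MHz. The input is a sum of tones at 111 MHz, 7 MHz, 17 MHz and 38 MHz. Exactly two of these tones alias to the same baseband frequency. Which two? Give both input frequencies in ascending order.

fs/2 = 16 MHz.
111 MHz mod fs = 15 MHz.
15 MHz ≤ fs/2 = 16 MHz, appears at 15 MHz.
7 MHz ≤ fs/2 = 16 MHz, passes unchanged.
17 MHz > fs/2 = 16 MHz, folds to fs − 17 MHz = 15 MHz.
38 MHz mod fs = 6 MHz.
6 MHz ≤ fs/2 = 16 MHz, appears at 6 MHz.
17 MHz and 111 MHz both map to 15 MHz.

17 MHz, 111 MHz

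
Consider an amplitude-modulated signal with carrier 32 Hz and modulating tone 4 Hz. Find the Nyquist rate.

72 Hz

AM sidebands sit at fc ± fm = 28 Hz and 36 Hz.
Highest-frequency component: 36 Hz.
Nyquist rate = 2 × 36 Hz = 72 Hz.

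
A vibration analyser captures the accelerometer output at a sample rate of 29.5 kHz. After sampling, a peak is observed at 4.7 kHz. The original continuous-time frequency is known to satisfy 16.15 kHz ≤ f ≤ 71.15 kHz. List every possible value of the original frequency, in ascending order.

Frequencies that alias to 4.7 kHz are k·fs ± 4.7 kHz for integer k ≥ 0.
k=0: 4.7 kHz.
k=1: 24.8 kHz, 34.2 kHz.
k=2: 54.3 kHz, 63.7 kHz.
k=3: 83.8 kHz, 93.2 kHz.
Within [16.15 kHz, 71.15 kHz]: 24.8 kHz, 34.2 kHz, 54.3 kHz, 63.7 kHz.

24.8 kHz, 34.2 kHz, 54.3 kHz, 63.7 kHz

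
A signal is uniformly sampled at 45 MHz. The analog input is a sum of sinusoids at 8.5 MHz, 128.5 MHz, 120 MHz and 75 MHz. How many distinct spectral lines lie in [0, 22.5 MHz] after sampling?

fs/2 = 22.5 MHz.
8.5 MHz ≤ fs/2 = 22.5 MHz, passes unchanged.
128.5 MHz mod fs = 38.5 MHz.
38.5 MHz > fs/2 = 22.5 MHz, folds to fs − 38.5 MHz = 6.5 MHz.
120 MHz mod fs = 30 MHz.
30 MHz > fs/2 = 22.5 MHz, folds to fs − 30 MHz = 15 MHz.
75 MHz mod fs = 30 MHz.
30 MHz > fs/2 = 22.5 MHz, folds to fs − 30 MHz = 15 MHz.
Distinct values: {6.5 MHz, 8.5 MHz, 15 MHz} → 3.

3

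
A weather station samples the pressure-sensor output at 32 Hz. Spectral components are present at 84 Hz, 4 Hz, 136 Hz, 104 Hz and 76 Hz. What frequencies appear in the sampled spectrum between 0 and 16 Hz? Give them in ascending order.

4 Hz, 8 Hz, 12 Hz

fs/2 = 16 Hz.
84 Hz mod fs = 20 Hz.
20 Hz > fs/2 = 16 Hz, folds to fs − 20 Hz = 12 Hz.
4 Hz ≤ fs/2 = 16 Hz, passes unchanged.
136 Hz mod fs = 8 Hz.
8 Hz ≤ fs/2 = 16 Hz, appears at 8 Hz.
104 Hz mod fs = 8 Hz.
8 Hz ≤ fs/2 = 16 Hz, appears at 8 Hz.
76 Hz mod fs = 12 Hz.
12 Hz ≤ fs/2 = 16 Hz, appears at 12 Hz.
Distinct values: {4 Hz, 8 Hz, 12 Hz}.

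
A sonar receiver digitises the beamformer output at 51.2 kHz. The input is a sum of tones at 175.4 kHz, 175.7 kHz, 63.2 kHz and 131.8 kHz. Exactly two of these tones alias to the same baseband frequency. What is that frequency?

fs/2 = 25.6 kHz.
175.4 kHz mod fs = 21.8 kHz.
21.8 kHz ≤ fs/2 = 25.6 kHz, appears at 21.8 kHz.
175.7 kHz mod fs = 22.1 kHz.
22.1 kHz ≤ fs/2 = 25.6 kHz, appears at 22.1 kHz.
63.2 kHz mod fs = 12 kHz.
12 kHz ≤ fs/2 = 25.6 kHz, appears at 12 kHz.
131.8 kHz mod fs = 29.4 kHz.
29.4 kHz > fs/2 = 25.6 kHz, folds to fs − 29.4 kHz = 21.8 kHz.
131.8 kHz and 175.4 kHz both map to 21.8 kHz.

21.8 kHz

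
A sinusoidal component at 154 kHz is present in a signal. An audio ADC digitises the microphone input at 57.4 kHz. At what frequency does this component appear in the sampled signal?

18.2 kHz

154 kHz mod fs = 39.2 kHz.
39.2 kHz > fs/2 = 28.7 kHz, folds to fs − 39.2 kHz = 18.2 kHz.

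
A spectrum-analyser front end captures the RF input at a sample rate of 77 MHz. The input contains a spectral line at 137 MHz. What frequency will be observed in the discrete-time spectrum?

137 MHz mod fs = 60 MHz.
60 MHz > fs/2 = 38.5 MHz, folds to fs − 60 MHz = 17 MHz.

17 MHz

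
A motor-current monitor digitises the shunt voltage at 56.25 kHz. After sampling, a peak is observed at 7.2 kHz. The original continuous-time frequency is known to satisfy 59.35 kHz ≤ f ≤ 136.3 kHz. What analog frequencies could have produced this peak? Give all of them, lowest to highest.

63.45 kHz, 105.3 kHz, 119.7 kHz

Frequencies that alias to 7.2 kHz are k·fs ± 7.2 kHz for integer k ≥ 0.
k=0: 7.2 kHz.
k=1: 49.05 kHz, 63.45 kHz.
k=2: 105.3 kHz, 119.7 kHz.
k=3: 161.55 kHz, 175.95 kHz.
Within [59.35 kHz, 136.3 kHz]: 63.45 kHz, 105.3 kHz, 119.7 kHz.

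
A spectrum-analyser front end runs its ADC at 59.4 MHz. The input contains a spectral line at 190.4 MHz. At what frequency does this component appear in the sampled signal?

12.2 MHz

190.4 MHz mod fs = 12.2 MHz.
12.2 MHz ≤ fs/2 = 29.7 MHz, appears at 12.2 MHz.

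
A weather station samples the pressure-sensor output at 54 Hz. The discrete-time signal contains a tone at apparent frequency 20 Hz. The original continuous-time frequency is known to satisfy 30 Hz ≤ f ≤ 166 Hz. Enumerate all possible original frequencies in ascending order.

Frequencies that alias to 20 Hz are k·fs ± 20 Hz for integer k ≥ 0.
k=0: 20 Hz.
k=1: 34 Hz, 74 Hz.
k=2: 88 Hz, 128 Hz.
k=3: 142 Hz, 182 Hz.
k=4: 196 Hz, 236 Hz.
Within [30 Hz, 166 Hz]: 34 Hz, 74 Hz, 88 Hz, 128 Hz, 142 Hz.

34 Hz, 74 Hz, 88 Hz, 128 Hz, 142 Hz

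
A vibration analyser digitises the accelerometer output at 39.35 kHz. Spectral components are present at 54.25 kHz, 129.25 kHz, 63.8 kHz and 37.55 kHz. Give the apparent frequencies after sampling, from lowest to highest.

1.8 kHz, 11.2 kHz, 14.9 kHz

fs/2 = 19.675 kHz.
54.25 kHz mod fs = 14.9 kHz.
14.9 kHz ≤ fs/2 = 19.675 kHz, appears at 14.9 kHz.
129.25 kHz mod fs = 11.2 kHz.
11.2 kHz ≤ fs/2 = 19.675 kHz, appears at 11.2 kHz.
63.8 kHz mod fs = 24.45 kHz.
24.45 kHz > fs/2 = 19.675 kHz, folds to fs − 24.45 kHz = 14.9 kHz.
37.55 kHz > fs/2 = 19.675 kHz, folds to fs − 37.55 kHz = 1.8 kHz.
Distinct values: {1.8 kHz, 11.2 kHz, 14.9 kHz}.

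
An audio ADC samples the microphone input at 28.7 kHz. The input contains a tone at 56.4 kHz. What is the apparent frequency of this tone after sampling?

1 kHz

56.4 kHz mod fs = 27.7 kHz.
27.7 kHz > fs/2 = 14.35 kHz, folds to fs − 27.7 kHz = 1 kHz.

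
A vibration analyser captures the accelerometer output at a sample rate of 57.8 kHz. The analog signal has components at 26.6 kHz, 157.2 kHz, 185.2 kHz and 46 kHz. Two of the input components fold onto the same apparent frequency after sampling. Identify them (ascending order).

fs/2 = 28.9 kHz.
26.6 kHz ≤ fs/2 = 28.9 kHz, passes unchanged.
157.2 kHz mod fs = 41.6 kHz.
41.6 kHz > fs/2 = 28.9 kHz, folds to fs − 41.6 kHz = 16.2 kHz.
185.2 kHz mod fs = 11.8 kHz.
11.8 kHz ≤ fs/2 = 28.9 kHz, appears at 11.8 kHz.
46 kHz > fs/2 = 28.9 kHz, folds to fs − 46 kHz = 11.8 kHz.
46 kHz and 185.2 kHz both map to 11.8 kHz.

46 kHz, 185.2 kHz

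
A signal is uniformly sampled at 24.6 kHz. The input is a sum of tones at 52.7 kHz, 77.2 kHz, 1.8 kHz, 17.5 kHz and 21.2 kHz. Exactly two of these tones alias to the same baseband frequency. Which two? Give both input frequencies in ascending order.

fs/2 = 12.3 kHz.
52.7 kHz mod fs = 3.5 kHz.
3.5 kHz ≤ fs/2 = 12.3 kHz, appears at 3.5 kHz.
77.2 kHz mod fs = 3.4 kHz.
3.4 kHz ≤ fs/2 = 12.3 kHz, appears at 3.4 kHz.
1.8 kHz ≤ fs/2 = 12.3 kHz, passes unchanged.
17.5 kHz > fs/2 = 12.3 kHz, folds to fs − 17.5 kHz = 7.1 kHz.
21.2 kHz > fs/2 = 12.3 kHz, folds to fs − 21.2 kHz = 3.4 kHz.
21.2 kHz and 77.2 kHz both map to 3.4 kHz.

21.2 kHz, 77.2 kHz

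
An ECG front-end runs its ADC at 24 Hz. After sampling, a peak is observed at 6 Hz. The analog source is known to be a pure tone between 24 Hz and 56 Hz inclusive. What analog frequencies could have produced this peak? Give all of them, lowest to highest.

30 Hz, 42 Hz, 54 Hz

Frequencies that alias to 6 Hz are k·fs ± 6 Hz for integer k ≥ 0.
k=0: 6 Hz.
k=1: 18 Hz, 30 Hz.
k=2: 42 Hz, 54 Hz.
k=3: 66 Hz, 78 Hz.
Within [24 Hz, 56 Hz]: 30 Hz, 42 Hz, 54 Hz.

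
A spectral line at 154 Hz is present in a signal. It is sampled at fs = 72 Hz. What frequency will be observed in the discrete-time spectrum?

154 Hz mod fs = 10 Hz.
10 Hz ≤ fs/2 = 36 Hz, appears at 10 Hz.

10 Hz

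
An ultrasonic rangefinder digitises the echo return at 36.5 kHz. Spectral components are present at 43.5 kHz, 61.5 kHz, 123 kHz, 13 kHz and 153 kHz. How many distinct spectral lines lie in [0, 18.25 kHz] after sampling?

fs/2 = 18.25 kHz.
43.5 kHz mod fs = 7 kHz.
7 kHz ≤ fs/2 = 18.25 kHz, appears at 7 kHz.
61.5 kHz mod fs = 25 kHz.
25 kHz > fs/2 = 18.25 kHz, folds to fs − 25 kHz = 11.5 kHz.
123 kHz mod fs = 13.5 kHz.
13.5 kHz ≤ fs/2 = 18.25 kHz, appears at 13.5 kHz.
13 kHz ≤ fs/2 = 18.25 kHz, passes unchanged.
153 kHz mod fs = 7 kHz.
7 kHz ≤ fs/2 = 18.25 kHz, appears at 7 kHz.
Distinct values: {7 kHz, 11.5 kHz, 13 kHz, 13.5 kHz} → 4.

4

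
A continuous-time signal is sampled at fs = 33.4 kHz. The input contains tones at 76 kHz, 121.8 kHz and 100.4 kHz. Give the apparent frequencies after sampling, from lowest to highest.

0.2 kHz, 9.2 kHz, 11.8 kHz

fs/2 = 16.7 kHz.
76 kHz mod fs = 9.2 kHz.
9.2 kHz ≤ fs/2 = 16.7 kHz, appears at 9.2 kHz.
121.8 kHz mod fs = 21.6 kHz.
21.6 kHz > fs/2 = 16.7 kHz, folds to fs − 21.6 kHz = 11.8 kHz.
100.4 kHz mod fs = 0.2 kHz.
0.2 kHz ≤ fs/2 = 16.7 kHz, appears at 0.2 kHz.
Distinct values: {0.2 kHz, 9.2 kHz, 11.8 kHz}.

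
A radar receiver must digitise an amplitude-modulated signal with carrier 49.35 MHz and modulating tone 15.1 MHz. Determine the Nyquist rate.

AM sidebands sit at fc ± fm = 34.25 MHz and 64.45 MHz.
Highest-frequency component: 64.45 MHz.
Nyquist rate = 2 × 64.45 MHz = 128.9 MHz.

128.9 MHz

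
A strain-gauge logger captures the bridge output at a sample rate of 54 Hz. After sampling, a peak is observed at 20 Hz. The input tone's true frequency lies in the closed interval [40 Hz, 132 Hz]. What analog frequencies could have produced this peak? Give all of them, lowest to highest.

74 Hz, 88 Hz, 128 Hz

Frequencies that alias to 20 Hz are k·fs ± 20 Hz for integer k ≥ 0.
k=0: 20 Hz.
k=1: 34 Hz, 74 Hz.
k=2: 88 Hz, 128 Hz.
k=3: 142 Hz, 182 Hz.
Within [40 Hz, 132 Hz]: 74 Hz, 88 Hz, 128 Hz.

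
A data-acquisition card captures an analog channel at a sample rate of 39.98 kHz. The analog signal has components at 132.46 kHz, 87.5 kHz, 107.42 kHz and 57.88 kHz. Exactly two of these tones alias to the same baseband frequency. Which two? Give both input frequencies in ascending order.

fs/2 = 19.99 kHz.
132.46 kHz mod fs = 12.52 kHz.
12.52 kHz ≤ fs/2 = 19.99 kHz, appears at 12.52 kHz.
87.5 kHz mod fs = 7.54 kHz.
7.54 kHz ≤ fs/2 = 19.99 kHz, appears at 7.54 kHz.
107.42 kHz mod fs = 27.46 kHz.
27.46 kHz > fs/2 = 19.99 kHz, folds to fs − 27.46 kHz = 12.52 kHz.
57.88 kHz mod fs = 17.9 kHz.
17.9 kHz ≤ fs/2 = 19.99 kHz, appears at 17.9 kHz.
107.42 kHz and 132.46 kHz both map to 12.52 kHz.

107.42 kHz, 132.46 kHz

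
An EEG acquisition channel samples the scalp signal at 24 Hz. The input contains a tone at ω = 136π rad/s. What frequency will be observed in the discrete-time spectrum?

ω = 136π rad/s → f = ω/(2π) = 68 Hz.
68 Hz mod fs = 20 Hz.
20 Hz > fs/2 = 12 Hz, folds to fs − 20 Hz = 4 Hz.

4 Hz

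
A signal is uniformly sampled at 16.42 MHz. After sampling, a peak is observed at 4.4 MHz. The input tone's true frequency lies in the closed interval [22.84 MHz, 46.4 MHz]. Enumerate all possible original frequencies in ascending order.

28.44 MHz, 37.24 MHz, 44.86 MHz

Frequencies that alias to 4.4 MHz are k·fs ± 4.4 MHz for integer k ≥ 0.
k=0: 4.4 MHz.
k=1: 12.02 MHz, 20.82 MHz.
k=2: 28.44 MHz, 37.24 MHz.
k=3: 44.86 MHz, 53.66 MHz.
k=4: 61.28 MHz, 70.08 MHz.
Within [22.84 MHz, 46.4 MHz]: 28.44 MHz, 37.24 MHz, 44.86 MHz.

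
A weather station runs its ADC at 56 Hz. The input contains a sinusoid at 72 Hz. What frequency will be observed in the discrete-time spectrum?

16 Hz

72 Hz mod fs = 16 Hz.
16 Hz ≤ fs/2 = 28 Hz, appears at 16 Hz.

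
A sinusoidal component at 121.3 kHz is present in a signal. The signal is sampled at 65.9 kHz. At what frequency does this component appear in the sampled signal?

10.5 kHz

121.3 kHz mod fs = 55.4 kHz.
55.4 kHz > fs/2 = 32.95 kHz, folds to fs − 55.4 kHz = 10.5 kHz.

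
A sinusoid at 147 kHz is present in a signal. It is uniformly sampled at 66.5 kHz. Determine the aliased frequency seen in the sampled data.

14 kHz

147 kHz mod fs = 14 kHz.
14 kHz ≤ fs/2 = 33.25 kHz, appears at 14 kHz.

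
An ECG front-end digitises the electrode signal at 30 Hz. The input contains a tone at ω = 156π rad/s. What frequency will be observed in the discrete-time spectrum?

12 Hz

ω = 156π rad/s → f = ω/(2π) = 78 Hz.
78 Hz mod fs = 18 Hz.
18 Hz > fs/2 = 15 Hz, folds to fs − 18 Hz = 12 Hz.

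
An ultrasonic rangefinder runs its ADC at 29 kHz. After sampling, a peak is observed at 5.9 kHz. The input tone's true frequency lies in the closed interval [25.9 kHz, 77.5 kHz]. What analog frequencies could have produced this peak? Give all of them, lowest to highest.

Frequencies that alias to 5.9 kHz are k·fs ± 5.9 kHz for integer k ≥ 0.
k=0: 5.9 kHz.
k=1: 23.1 kHz, 34.9 kHz.
k=2: 52.1 kHz, 63.9 kHz.
k=3: 81.1 kHz, 92.9 kHz.
Within [25.9 kHz, 77.5 kHz]: 34.9 kHz, 52.1 kHz, 63.9 kHz.

34.9 kHz, 52.1 kHz, 63.9 kHz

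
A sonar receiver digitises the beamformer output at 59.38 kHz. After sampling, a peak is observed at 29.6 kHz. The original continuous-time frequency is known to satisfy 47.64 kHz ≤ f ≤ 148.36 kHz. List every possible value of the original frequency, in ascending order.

88.98 kHz, 89.16 kHz, 148.36 kHz

Frequencies that alias to 29.6 kHz are k·fs ± 29.6 kHz for integer k ≥ 0.
k=0: 29.6 kHz.
k=1: 29.78 kHz, 88.98 kHz.
k=2: 89.16 kHz, 148.36 kHz.
k=3: 148.54 kHz, 207.74 kHz.
Within [47.64 kHz, 148.36 kHz]: 88.98 kHz, 89.16 kHz, 148.36 kHz.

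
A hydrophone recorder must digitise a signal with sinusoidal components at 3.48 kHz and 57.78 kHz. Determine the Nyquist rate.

115.56 kHz

Highest-frequency component: 57.78 kHz.
Nyquist rate = 2 × 57.78 kHz = 115.56 kHz.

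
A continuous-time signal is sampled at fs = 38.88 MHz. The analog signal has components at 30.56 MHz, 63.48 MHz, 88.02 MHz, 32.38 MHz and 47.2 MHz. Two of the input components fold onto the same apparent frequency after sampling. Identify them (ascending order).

fs/2 = 19.44 MHz.
30.56 MHz > fs/2 = 19.44 MHz, folds to fs − 30.56 MHz = 8.32 MHz.
63.48 MHz mod fs = 24.6 MHz.
24.6 MHz > fs/2 = 19.44 MHz, folds to fs − 24.6 MHz = 14.28 MHz.
88.02 MHz mod fs = 10.26 MHz.
10.26 MHz ≤ fs/2 = 19.44 MHz, appears at 10.26 MHz.
32.38 MHz > fs/2 = 19.44 MHz, folds to fs − 32.38 MHz = 6.5 MHz.
47.2 MHz mod fs = 8.32 MHz.
8.32 MHz ≤ fs/2 = 19.44 MHz, appears at 8.32 MHz.
30.56 MHz and 47.2 MHz both map to 8.32 MHz.

30.56 MHz, 47.2 MHz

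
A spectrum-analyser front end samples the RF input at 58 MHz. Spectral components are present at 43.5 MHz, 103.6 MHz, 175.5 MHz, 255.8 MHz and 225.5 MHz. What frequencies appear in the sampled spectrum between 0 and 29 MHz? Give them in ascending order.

fs/2 = 29 MHz.
43.5 MHz > fs/2 = 29 MHz, folds to fs − 43.5 MHz = 14.5 MHz.
103.6 MHz mod fs = 45.6 MHz.
45.6 MHz > fs/2 = 29 MHz, folds to fs − 45.6 MHz = 12.4 MHz.
175.5 MHz mod fs = 1.5 MHz.
1.5 MHz ≤ fs/2 = 29 MHz, appears at 1.5 MHz.
255.8 MHz mod fs = 23.8 MHz.
23.8 MHz ≤ fs/2 = 29 MHz, appears at 23.8 MHz.
225.5 MHz mod fs = 51.5 MHz.
51.5 MHz > fs/2 = 29 MHz, folds to fs − 51.5 MHz = 6.5 MHz.
Distinct values: {1.5 MHz, 6.5 MHz, 12.4 MHz, 14.5 MHz, 23.8 MHz}.

1.5 MHz, 6.5 MHz, 12.4 MHz, 14.5 MHz, 23.8 MHz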